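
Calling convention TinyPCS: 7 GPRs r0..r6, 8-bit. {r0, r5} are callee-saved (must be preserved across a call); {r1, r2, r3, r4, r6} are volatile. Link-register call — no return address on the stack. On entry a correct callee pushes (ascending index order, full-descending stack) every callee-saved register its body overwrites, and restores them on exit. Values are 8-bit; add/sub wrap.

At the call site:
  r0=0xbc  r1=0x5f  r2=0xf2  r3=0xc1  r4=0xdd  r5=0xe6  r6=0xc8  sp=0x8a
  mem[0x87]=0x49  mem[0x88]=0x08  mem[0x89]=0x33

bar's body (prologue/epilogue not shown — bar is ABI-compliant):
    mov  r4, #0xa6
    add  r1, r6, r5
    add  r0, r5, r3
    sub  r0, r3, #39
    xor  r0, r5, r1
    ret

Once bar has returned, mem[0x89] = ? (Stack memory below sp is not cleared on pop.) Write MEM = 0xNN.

prologue: push r0 → mem[0x89]=0xbc, sp=0x89
body[0] mov  r4, #0xa6 → r4=0xa6
body[1] add  r1, r6, r5 → r1=0xae
body[2] add  r0, r5, r3 → r0=0xa7
body[3] sub  r0, r3, #39 → r0=0x9a
body[4] xor  r0, r5, r1 → r0=0x48
epilogue: pop r0=0xbc, sp=0x8a
prologue pushed ['r0'] at ['0x89']

MEM = 0xbc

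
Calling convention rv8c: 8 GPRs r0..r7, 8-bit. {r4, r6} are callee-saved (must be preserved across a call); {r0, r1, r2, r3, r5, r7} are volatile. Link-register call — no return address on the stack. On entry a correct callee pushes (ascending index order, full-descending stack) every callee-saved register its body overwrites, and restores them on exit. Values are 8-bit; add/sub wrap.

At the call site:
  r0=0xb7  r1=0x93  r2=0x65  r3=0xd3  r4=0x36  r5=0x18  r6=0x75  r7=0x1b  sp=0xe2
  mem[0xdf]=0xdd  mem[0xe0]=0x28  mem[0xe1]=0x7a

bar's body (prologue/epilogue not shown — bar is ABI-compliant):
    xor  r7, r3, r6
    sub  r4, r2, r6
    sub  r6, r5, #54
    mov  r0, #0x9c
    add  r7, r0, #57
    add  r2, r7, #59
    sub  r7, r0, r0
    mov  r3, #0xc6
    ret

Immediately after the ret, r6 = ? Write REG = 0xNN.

REG = 0x75

prologue: push r4 → mem[0xe1]=0x36, sp=0xe1
prologue: push r6 → mem[0xe0]=0x75, sp=0xe0
body[0] xor  r7, r3, r6 → r7=0xa6
body[1] sub  r4, r2, r6 → r4=0xf0
body[2] sub  r6, r5, #54 → r6=0xe2
body[3] mov  r0, #0x9c → r0=0x9c
body[4] add  r7, r0, #57 → r7=0xd5
body[5] add  r2, r7, #59 → r2=0x10
body[6] sub  r7, r0, r0 → r7=0x00
body[7] mov  r3, #0xc6 → r3=0xc6
epilogue: pop r6=0x75, sp=0xe1
epilogue: pop r4=0x36, sp=0xe2
r6 is callee-saved → restored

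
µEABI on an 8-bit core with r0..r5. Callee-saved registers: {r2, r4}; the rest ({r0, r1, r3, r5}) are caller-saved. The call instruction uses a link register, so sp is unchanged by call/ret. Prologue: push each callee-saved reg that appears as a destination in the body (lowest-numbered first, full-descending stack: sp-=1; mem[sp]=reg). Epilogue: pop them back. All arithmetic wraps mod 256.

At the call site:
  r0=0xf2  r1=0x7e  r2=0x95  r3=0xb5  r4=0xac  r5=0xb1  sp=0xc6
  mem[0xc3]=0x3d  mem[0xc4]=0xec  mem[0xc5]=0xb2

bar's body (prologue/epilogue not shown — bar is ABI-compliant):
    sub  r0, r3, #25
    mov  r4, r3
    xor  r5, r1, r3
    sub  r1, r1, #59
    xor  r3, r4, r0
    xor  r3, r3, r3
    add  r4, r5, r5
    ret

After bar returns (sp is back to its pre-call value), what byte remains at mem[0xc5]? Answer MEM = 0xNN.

MEM = 0xac

prologue: push r4 → mem[0xc5]=0xac, sp=0xc5
body[0] sub  r0, r3, #25 → r0=0x9c
body[1] mov  r4, r3 → r4=0xb5
body[2] xor  r5, r1, r3 → r5=0xcb
body[3] sub  r1, r1, #59 → r1=0x43
body[4] xor  r3, r4, r0 → r3=0x29
body[5] xor  r3, r3, r3 → r3=0x00
body[6] add  r4, r5, r5 → r4=0x96
epilogue: pop r4=0xac, sp=0xc6
prologue pushed ['r4'] at ['0xc5']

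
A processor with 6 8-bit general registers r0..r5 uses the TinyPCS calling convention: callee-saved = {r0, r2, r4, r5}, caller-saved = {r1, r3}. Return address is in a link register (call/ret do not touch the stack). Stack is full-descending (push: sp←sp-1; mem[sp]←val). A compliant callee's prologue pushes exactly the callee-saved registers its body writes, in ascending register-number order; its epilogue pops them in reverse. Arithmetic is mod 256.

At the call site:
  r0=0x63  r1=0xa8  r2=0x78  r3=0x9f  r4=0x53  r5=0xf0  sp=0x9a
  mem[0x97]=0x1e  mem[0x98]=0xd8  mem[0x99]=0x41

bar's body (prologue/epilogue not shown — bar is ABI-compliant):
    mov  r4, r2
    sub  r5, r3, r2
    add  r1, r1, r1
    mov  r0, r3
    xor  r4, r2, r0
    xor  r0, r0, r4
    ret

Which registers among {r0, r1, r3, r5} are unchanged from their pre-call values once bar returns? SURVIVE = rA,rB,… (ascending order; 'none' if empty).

SURVIVE = r0,r3,r5

prologue: push r0 -> mem[0x99]=0x63, sp=0x99
prologue: push r4 -> mem[0x98]=0x53, sp=0x98
prologue: push r5 -> mem[0x97]=0xf0, sp=0x97
body[0] mov  r4, r2 -> r4=0x78
body[1] sub  r5, r3, r2 -> r5=0x27
body[2] add  r1, r1, r1 -> r1=0x50
body[3] mov  r0, r3 -> r0=0x9f
body[4] xor  r4, r2, r0 -> r4=0xe7
body[5] xor  r0, r0, r4 -> r0=0x78
epilogue: pop r5=0xf0, sp=0x98
epilogue: pop r4=0x53, sp=0x99
epilogue: pop r0=0x63, sp=0x9a
r0: callee-saved, written=True
r1: caller-saved, written=True
r3: caller-saved, written=False
r5: callee-saved, written=True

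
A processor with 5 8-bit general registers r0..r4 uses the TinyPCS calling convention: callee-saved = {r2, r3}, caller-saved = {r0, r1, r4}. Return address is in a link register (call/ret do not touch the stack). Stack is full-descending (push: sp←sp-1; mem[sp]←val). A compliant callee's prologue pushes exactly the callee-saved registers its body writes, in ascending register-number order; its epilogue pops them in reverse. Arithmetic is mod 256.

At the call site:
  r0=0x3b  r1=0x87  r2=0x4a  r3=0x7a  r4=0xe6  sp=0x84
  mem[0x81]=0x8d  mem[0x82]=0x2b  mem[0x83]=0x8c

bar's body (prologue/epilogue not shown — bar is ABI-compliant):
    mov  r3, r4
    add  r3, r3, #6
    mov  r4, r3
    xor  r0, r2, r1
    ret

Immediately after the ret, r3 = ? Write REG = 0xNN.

prologue: push r3 → mem[0x83]=0x7a, sp=0x83
body[0] mov  r3, r4 → r3=0xe6
body[1] add  r3, r3, #6 → r3=0xec
body[2] mov  r4, r3 → r4=0xec
body[3] xor  r0, r2, r1 → r0=0xcd
epilogue: pop r3=0x7a, sp=0x84
r3 is callee-saved → restored

REG = 0x7a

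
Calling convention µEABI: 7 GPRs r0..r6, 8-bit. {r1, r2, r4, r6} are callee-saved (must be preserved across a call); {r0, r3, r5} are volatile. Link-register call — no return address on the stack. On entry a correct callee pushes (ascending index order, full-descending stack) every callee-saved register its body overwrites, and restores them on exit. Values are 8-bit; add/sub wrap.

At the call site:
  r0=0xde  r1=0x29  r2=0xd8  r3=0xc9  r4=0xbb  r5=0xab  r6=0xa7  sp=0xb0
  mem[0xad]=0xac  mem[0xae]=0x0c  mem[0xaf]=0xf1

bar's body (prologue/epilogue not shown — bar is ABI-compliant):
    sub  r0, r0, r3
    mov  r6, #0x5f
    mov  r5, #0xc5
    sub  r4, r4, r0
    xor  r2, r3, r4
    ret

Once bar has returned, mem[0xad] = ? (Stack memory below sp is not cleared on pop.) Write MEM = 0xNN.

prologue: push r2 -> mem[0xaf]=0xd8, sp=0xaf
prologue: push r4 -> mem[0xae]=0xbb, sp=0xae
prologue: push r6 -> mem[0xad]=0xa7, sp=0xad
body[0] sub  r0, r0, r3 -> r0=0x15
body[1] mov  r6, #0x5f -> r6=0x5f
body[2] mov  r5, #0xc5 -> r5=0xc5
body[3] sub  r4, r4, r0 -> r4=0xa6
body[4] xor  r2, r3, r4 -> r2=0x6f
epilogue: pop r6=0xa7, sp=0xae
epilogue: pop r4=0xbb, sp=0xaf
epilogue: pop r2=0xd8, sp=0xb0
prologue pushed ['r2', 'r4', 'r6'] at ['0xaf', '0xae', '0xad']

MEM = 0xa7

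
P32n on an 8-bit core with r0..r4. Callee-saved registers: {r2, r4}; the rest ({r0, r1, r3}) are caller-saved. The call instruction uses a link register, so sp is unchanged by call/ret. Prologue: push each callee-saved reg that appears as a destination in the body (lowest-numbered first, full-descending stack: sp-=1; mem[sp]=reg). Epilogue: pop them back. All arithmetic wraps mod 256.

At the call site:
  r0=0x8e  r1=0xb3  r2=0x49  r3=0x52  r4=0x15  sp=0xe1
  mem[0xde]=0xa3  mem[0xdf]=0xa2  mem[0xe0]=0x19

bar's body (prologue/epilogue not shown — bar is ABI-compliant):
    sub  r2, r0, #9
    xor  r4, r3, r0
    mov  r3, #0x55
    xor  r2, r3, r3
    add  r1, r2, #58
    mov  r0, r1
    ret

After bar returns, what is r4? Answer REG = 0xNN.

prologue: push r2 -> mem[0xe0]=0x49, sp=0xe0
prologue: push r4 -> mem[0xdf]=0x15, sp=0xdf
body[0] sub  r2, r0, #9 -> r2=0x85
body[1] xor  r4, r3, r0 -> r4=0xdc
body[2] mov  r3, #0x55 -> r3=0x55
body[3] xor  r2, r3, r3 -> r2=0x00
body[4] add  r1, r2, #58 -> r1=0x3a
body[5] mov  r0, r1 -> r0=0x3a
epilogue: pop r4=0x15, sp=0xe0
epilogue: pop r2=0x49, sp=0xe1
r4 is callee-saved -> restored

REG = 0x15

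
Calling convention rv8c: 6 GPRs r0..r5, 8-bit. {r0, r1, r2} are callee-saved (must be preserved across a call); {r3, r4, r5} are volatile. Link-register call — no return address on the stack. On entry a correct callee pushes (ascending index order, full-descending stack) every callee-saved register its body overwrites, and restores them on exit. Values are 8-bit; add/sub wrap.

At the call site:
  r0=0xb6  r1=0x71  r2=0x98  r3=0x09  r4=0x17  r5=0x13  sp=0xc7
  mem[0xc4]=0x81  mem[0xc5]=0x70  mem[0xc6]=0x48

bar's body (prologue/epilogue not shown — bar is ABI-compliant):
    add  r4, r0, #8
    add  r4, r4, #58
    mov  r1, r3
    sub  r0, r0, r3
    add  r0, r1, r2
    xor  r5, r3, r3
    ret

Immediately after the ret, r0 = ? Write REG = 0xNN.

REG = 0xb6

prologue: push r0 -> mem[0xc6]=0xb6, sp=0xc6
prologue: push r1 -> mem[0xc5]=0x71, sp=0xc5
body[0] add  r4, r0, #8 -> r4=0xbe
body[1] add  r4, r4, #58 -> r4=0xf8
body[2] mov  r1, r3 -> r1=0x09
body[3] sub  r0, r0, r3 -> r0=0xad
body[4] add  r0, r1, r2 -> r0=0xa1
body[5] xor  r5, r3, r3 -> r5=0x00
epilogue: pop r1=0x71, sp=0xc6
epilogue: pop r0=0xb6, sp=0xc7
r0 is callee-saved -> restored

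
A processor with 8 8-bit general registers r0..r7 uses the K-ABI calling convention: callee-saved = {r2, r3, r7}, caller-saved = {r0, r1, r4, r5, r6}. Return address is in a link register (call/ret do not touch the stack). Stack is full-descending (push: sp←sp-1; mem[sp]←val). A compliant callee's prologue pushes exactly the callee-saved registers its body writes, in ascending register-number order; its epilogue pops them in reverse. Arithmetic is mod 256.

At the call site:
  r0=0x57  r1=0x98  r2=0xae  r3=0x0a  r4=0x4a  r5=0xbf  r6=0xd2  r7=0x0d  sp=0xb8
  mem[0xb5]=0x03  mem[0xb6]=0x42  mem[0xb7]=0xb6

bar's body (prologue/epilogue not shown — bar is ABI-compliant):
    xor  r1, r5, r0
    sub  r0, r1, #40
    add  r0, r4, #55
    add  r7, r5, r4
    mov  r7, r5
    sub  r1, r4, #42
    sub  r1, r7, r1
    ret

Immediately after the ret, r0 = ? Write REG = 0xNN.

prologue: push r7 -> mem[0xb7]=0x0d, sp=0xb7
body[0] xor  r1, r5, r0 -> r1=0xe8
body[1] sub  r0, r1, #40 -> r0=0xc0
body[2] add  r0, r4, #55 -> r0=0x81
body[3] add  r7, r5, r4 -> r7=0x09
body[4] mov  r7, r5 -> r7=0xbf
body[5] sub  r1, r4, #42 -> r1=0x20
body[6] sub  r1, r7, r1 -> r1=0x9f
epilogue: pop r7=0x0d, sp=0xb8
r0 is caller-saved -> body value

REG = 0x81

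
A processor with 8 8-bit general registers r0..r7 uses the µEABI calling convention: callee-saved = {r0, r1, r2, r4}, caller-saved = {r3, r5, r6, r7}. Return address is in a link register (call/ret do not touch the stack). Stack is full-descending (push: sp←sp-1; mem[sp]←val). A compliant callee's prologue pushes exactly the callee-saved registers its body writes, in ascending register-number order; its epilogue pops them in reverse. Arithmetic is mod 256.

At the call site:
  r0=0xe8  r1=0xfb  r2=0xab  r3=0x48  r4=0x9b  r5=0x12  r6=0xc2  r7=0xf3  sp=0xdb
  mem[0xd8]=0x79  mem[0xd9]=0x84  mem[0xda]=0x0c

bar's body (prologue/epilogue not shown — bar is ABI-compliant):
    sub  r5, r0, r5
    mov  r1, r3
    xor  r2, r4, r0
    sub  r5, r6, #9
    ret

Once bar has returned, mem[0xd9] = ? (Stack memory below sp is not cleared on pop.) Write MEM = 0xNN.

prologue: push r1 -> mem[0xda]=0xfb, sp=0xda
prologue: push r2 -> mem[0xd9]=0xab, sp=0xd9
body[0] sub  r5, r0, r5 -> r5=0xd6
body[1] mov  r1, r3 -> r1=0x48
body[2] xor  r2, r4, r0 -> r2=0x73
body[3] sub  r5, r6, #9 -> r5=0xb9
epilogue: pop r2=0xab, sp=0xda
epilogue: pop r1=0xfb, sp=0xdb
prologue pushed ['r1', 'r2'] at ['0xda', '0xd9']

MEM = 0xab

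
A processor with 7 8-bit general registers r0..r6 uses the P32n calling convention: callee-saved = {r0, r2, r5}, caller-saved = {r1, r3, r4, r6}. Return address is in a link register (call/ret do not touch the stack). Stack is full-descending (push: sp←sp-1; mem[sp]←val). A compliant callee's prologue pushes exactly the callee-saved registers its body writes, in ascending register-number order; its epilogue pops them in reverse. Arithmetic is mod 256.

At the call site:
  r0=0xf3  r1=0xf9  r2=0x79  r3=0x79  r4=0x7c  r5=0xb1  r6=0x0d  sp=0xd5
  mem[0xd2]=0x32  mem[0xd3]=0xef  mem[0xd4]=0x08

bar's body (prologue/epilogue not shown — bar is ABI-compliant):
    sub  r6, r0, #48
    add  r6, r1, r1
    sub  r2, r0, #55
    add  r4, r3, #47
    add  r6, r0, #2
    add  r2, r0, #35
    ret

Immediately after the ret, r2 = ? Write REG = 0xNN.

prologue: push r2 → mem[0xd4]=0x79, sp=0xd4
body[0] sub  r6, r0, #48 → r6=0xc3
body[1] add  r6, r1, r1 → r6=0xf2
body[2] sub  r2, r0, #55 → r2=0xbc
body[3] add  r4, r3, #47 → r4=0xa8
body[4] add  r6, r0, #2 → r6=0xf5
body[5] add  r2, r0, #35 → r2=0x16
epilogue: pop r2=0x79, sp=0xd5
r2 is callee-saved → restored

REG = 0x79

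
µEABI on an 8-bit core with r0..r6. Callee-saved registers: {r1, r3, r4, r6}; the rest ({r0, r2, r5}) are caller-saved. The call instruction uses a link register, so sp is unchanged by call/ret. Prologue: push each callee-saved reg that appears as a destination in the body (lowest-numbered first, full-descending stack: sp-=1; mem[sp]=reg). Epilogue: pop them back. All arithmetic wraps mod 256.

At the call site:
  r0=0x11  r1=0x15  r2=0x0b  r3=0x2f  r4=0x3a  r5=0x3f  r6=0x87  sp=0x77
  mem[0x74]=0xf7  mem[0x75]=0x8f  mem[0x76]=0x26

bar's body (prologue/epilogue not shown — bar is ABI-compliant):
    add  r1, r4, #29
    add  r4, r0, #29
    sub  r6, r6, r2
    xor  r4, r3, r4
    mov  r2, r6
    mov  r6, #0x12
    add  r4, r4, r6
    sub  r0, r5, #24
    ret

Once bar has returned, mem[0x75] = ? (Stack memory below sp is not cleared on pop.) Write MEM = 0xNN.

prologue: push r1 → mem[0x76]=0x15, sp=0x76
prologue: push r4 → mem[0x75]=0x3a, sp=0x75
prologue: push r6 → mem[0x74]=0x87, sp=0x74
body[0] add  r1, r4, #29 → r1=0x57
body[1] add  r4, r0, #29 → r4=0x2e
body[2] sub  r6, r6, r2 → r6=0x7c
body[3] xor  r4, r3, r4 → r4=0x01
body[4] mov  r2, r6 → r2=0x7c
body[5] mov  r6, #0x12 → r6=0x12
body[6] add  r4, r4, r6 → r4=0x13
body[7] sub  r0, r5, #24 → r0=0x27
epilogue: pop r6=0x87, sp=0x75
epilogue: pop r4=0x3a, sp=0x76
epilogue: pop r1=0x15, sp=0x77
prologue pushed ['r1', 'r4', 'r6'] at ['0x76', '0x75', '0x74']

MEM = 0x3a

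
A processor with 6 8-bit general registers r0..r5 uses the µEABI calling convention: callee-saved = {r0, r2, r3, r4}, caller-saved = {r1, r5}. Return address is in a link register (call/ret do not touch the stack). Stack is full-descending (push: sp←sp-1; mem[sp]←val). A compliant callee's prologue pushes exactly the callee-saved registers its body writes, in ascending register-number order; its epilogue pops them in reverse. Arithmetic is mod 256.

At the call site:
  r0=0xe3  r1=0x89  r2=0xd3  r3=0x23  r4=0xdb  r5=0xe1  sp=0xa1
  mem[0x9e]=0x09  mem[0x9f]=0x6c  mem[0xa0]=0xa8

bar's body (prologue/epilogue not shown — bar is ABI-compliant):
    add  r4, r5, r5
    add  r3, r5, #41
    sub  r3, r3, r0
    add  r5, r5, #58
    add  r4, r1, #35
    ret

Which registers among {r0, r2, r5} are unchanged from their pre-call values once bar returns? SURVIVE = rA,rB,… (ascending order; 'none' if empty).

prologue: push r3 -> mem[0xa0]=0x23, sp=0xa0
prologue: push r4 -> mem[0x9f]=0xdb, sp=0x9f
body[0] add  r4, r5, r5 -> r4=0xc2
body[1] add  r3, r5, #41 -> r3=0x0a
body[2] sub  r3, r3, r0 -> r3=0x27
body[3] add  r5, r5, #58 -> r5=0x1b
body[4] add  r4, r1, #35 -> r4=0xac
epilogue: pop r4=0xdb, sp=0xa0
epilogue: pop r3=0x23, sp=0xa1
r0: callee-saved, written=False
r2: callee-saved, written=False
r5: caller-saved, written=True

SURVIVE = r0,r2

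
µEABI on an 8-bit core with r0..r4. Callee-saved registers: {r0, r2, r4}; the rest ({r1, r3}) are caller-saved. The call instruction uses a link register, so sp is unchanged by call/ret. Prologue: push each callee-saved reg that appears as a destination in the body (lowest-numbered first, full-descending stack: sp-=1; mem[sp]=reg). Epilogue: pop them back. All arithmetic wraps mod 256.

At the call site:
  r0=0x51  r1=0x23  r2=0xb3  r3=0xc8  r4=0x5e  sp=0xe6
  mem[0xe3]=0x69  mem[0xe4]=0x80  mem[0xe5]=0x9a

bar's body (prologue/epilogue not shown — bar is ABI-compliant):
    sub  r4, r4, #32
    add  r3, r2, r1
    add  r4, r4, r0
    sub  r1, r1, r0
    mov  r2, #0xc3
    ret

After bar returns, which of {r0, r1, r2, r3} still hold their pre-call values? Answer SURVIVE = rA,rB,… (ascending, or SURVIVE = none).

prologue: push r2 → mem[0xe5]=0xb3, sp=0xe5
prologue: push r4 → mem[0xe4]=0x5e, sp=0xe4
body[0] sub  r4, r4, #32 → r4=0x3e
body[1] add  r3, r2, r1 → r3=0xd6
body[2] add  r4, r4, r0 → r4=0x8f
body[3] sub  r1, r1, r0 → r1=0xd2
body[4] mov  r2, #0xc3 → r2=0xc3
epilogue: pop r4=0x5e, sp=0xe5
epilogue: pop r2=0xb3, sp=0xe6
r0: callee-saved, written=False
r1: caller-saved, written=True
r2: callee-saved, written=True
r3: caller-saved, written=True

SURVIVE = r0,r2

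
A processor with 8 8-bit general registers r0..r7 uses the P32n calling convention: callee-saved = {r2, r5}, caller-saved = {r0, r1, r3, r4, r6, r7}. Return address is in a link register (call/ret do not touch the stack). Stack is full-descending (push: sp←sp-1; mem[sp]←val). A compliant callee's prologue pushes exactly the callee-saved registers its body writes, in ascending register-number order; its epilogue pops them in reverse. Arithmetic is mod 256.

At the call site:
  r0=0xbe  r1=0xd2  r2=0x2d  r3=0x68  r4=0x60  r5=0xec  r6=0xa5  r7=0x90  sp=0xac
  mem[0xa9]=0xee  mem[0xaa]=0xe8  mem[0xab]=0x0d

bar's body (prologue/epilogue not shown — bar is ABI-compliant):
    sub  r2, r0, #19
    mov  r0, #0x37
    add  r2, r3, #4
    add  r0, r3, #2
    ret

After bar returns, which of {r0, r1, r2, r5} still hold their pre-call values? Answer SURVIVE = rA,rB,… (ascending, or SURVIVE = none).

SURVIVE = r1,r2,r5

prologue: push r2 → mem[0xab]=0x2d, sp=0xab
body[0] sub  r2, r0, #19 → r2=0xab
body[1] mov  r0, #0x37 → r0=0x37
body[2] add  r2, r3, #4 → r2=0x6c
body[3] add  r0, r3, #2 → r0=0x6a
epilogue: pop r2=0x2d, sp=0xac
r0: caller-saved, written=True
r1: caller-saved, written=False
r2: callee-saved, written=True
r5: callee-saved, written=False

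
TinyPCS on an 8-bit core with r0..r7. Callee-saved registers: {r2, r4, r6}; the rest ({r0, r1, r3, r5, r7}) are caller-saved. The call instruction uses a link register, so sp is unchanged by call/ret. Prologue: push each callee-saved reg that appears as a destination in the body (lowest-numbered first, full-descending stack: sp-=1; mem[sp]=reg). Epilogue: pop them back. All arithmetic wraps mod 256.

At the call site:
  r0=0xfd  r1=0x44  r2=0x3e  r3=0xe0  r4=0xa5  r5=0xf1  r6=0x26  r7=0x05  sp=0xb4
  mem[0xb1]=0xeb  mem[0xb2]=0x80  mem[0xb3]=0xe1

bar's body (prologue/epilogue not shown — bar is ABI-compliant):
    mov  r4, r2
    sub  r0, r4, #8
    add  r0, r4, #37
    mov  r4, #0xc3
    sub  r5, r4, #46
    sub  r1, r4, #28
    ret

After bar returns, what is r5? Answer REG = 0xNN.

REG = 0x95

prologue: push r4 -> mem[0xb3]=0xa5, sp=0xb3
body[0] mov  r4, r2 -> r4=0x3e
body[1] sub  r0, r4, #8 -> r0=0x36
body[2] add  r0, r4, #37 -> r0=0x63
body[3] mov  r4, #0xc3 -> r4=0xc3
body[4] sub  r5, r4, #46 -> r5=0x95
body[5] sub  r1, r4, #28 -> r1=0xa7
epilogue: pop r4=0xa5, sp=0xb4
r5 is caller-saved -> body value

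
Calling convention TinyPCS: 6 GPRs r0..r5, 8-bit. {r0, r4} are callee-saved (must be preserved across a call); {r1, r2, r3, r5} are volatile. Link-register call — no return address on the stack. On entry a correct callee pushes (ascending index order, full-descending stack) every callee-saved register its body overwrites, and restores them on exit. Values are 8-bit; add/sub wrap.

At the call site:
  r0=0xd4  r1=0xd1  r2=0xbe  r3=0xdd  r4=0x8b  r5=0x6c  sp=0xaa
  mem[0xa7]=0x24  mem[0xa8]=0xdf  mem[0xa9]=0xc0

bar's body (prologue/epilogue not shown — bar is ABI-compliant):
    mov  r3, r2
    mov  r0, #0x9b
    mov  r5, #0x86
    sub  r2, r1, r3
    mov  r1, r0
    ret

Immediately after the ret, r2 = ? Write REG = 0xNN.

REG = 0x13

prologue: push r0 -> mem[0xa9]=0xd4, sp=0xa9
body[0] mov  r3, r2 -> r3=0xbe
body[1] mov  r0, #0x9b -> r0=0x9b
body[2] mov  r5, #0x86 -> r5=0x86
body[3] sub  r2, r1, r3 -> r2=0x13
body[4] mov  r1, r0 -> r1=0x9b
epilogue: pop r0=0xd4, sp=0xaa
r2 is caller-saved -> body value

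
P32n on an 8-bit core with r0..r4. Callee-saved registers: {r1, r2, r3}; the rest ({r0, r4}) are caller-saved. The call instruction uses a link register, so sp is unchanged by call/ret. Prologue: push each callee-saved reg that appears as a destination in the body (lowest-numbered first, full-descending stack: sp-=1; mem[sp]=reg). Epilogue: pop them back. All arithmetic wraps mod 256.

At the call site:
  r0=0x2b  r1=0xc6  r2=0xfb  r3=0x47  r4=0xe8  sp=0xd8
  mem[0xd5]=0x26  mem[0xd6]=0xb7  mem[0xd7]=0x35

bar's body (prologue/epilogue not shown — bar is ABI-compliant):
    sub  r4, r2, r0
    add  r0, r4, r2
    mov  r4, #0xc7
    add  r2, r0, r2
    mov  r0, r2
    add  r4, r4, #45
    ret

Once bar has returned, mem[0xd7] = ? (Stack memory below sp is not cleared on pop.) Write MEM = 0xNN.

prologue: push r2 -> mem[0xd7]=0xfb, sp=0xd7
body[0] sub  r4, r2, r0 -> r4=0xd0
body[1] add  r0, r4, r2 -> r0=0xcb
body[2] mov  r4, #0xc7 -> r4=0xc7
body[3] add  r2, r0, r2 -> r2=0xc6
body[4] mov  r0, r2 -> r0=0xc6
body[5] add  r4, r4, #45 -> r4=0xf4
epilogue: pop r2=0xfb, sp=0xd8
prologue pushed ['r2'] at ['0xd7']

MEM = 0xfb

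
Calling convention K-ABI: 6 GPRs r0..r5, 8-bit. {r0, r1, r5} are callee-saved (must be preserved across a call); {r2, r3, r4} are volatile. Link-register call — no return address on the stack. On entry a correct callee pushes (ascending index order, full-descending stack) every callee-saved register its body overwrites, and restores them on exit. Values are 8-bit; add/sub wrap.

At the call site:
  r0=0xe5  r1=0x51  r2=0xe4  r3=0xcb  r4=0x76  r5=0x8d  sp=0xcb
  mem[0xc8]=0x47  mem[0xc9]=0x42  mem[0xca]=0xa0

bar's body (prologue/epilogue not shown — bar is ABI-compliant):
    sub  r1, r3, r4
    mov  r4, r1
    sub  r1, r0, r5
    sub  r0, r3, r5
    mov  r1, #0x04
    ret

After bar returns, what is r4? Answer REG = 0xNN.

REG = 0x55

prologue: push r0 → mem[0xca]=0xe5, sp=0xca
prologue: push r1 → mem[0xc9]=0x51, sp=0xc9
body[0] sub  r1, r3, r4 → r1=0x55
body[1] mov  r4, r1 → r4=0x55
body[2] sub  r1, r0, r5 → r1=0x58
body[3] sub  r0, r3, r5 → r0=0x3e
body[4] mov  r1, #0x04 → r1=0x04
epilogue: pop r1=0x51, sp=0xca
epilogue: pop r0=0xe5, sp=0xcb
r4 is caller-saved → body value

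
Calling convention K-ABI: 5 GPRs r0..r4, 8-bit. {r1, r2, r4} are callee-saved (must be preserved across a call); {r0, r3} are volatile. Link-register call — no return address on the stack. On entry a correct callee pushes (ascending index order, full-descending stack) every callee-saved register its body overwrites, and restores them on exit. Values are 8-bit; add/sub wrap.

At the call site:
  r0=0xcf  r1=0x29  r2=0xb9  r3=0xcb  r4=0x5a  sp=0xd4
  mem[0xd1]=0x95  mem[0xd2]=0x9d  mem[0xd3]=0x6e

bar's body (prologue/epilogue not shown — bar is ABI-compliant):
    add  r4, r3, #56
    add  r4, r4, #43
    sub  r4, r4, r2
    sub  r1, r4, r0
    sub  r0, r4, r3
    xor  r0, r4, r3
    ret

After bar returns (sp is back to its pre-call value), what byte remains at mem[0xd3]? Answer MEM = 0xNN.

prologue: push r1 -> mem[0xd3]=0x29, sp=0xd3
prologue: push r4 -> mem[0xd2]=0x5a, sp=0xd2
body[0] add  r4, r3, #56 -> r4=0x03
body[1] add  r4, r4, #43 -> r4=0x2e
body[2] sub  r4, r4, r2 -> r4=0x75
body[3] sub  r1, r4, r0 -> r1=0xa6
body[4] sub  r0, r4, r3 -> r0=0xaa
body[5] xor  r0, r4, r3 -> r0=0xbe
epilogue: pop r4=0x5a, sp=0xd3
epilogue: pop r1=0x29, sp=0xd4
prologue pushed ['r1', 'r4'] at ['0xd3', '0xd2']

MEM = 0x29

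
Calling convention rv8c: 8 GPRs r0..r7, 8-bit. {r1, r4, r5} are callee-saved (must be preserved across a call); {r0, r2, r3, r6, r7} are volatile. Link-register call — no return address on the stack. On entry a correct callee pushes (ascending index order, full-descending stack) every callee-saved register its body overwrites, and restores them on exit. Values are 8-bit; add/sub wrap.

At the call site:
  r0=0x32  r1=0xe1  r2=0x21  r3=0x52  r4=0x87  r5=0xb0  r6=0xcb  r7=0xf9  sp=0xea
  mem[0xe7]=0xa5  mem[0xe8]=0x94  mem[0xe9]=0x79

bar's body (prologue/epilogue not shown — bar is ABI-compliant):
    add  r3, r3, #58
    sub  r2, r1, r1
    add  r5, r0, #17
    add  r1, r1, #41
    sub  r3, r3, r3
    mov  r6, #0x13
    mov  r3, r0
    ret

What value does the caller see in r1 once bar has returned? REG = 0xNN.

REG = 0xe1

prologue: push r1 -> mem[0xe9]=0xe1, sp=0xe9
prologue: push r5 -> mem[0xe8]=0xb0, sp=0xe8
body[0] add  r3, r3, #58 -> r3=0x8c
body[1] sub  r2, r1, r1 -> r2=0x00
body[2] add  r5, r0, #17 -> r5=0x43
body[3] add  r1, r1, #41 -> r1=0x0a
body[4] sub  r3, r3, r3 -> r3=0x00
body[5] mov  r6, #0x13 -> r6=0x13
body[6] mov  r3, r0 -> r3=0x32
epilogue: pop r5=0xb0, sp=0xe9
epilogue: pop r1=0xe1, sp=0xea
r1 is callee-saved -> restored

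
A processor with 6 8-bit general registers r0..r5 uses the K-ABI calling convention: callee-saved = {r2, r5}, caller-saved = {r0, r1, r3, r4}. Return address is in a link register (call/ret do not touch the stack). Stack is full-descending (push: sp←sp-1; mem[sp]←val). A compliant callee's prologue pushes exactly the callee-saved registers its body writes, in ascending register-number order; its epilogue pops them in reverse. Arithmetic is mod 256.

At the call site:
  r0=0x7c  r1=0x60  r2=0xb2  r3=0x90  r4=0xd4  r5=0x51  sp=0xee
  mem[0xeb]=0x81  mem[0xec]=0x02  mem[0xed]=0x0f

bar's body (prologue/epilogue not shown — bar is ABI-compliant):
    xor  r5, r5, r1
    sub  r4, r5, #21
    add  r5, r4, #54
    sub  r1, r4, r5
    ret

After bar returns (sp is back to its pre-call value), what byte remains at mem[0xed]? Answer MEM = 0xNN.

MEM = 0x51

prologue: push r5 -> mem[0xed]=0x51, sp=0xed
body[0] xor  r5, r5, r1 -> r5=0x31
body[1] sub  r4, r5, #21 -> r4=0x1c
body[2] add  r5, r4, #54 -> r5=0x52
body[3] sub  r1, r4, r5 -> r1=0xca
epilogue: pop r5=0x51, sp=0xee
prologue pushed ['r5'] at ['0xed']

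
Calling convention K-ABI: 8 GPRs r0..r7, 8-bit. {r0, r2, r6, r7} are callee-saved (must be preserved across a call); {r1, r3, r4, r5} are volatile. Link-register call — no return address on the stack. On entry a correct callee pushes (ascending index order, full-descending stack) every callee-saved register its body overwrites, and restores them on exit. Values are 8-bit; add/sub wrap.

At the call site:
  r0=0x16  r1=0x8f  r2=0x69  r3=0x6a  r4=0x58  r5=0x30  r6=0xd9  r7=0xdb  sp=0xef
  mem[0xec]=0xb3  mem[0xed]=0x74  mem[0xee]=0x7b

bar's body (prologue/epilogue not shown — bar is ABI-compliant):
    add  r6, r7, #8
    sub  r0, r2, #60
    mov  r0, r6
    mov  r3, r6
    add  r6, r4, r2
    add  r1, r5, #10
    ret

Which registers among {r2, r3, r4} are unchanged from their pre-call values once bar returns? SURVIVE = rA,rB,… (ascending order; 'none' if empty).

SURVIVE = r2,r4

prologue: push r0 → mem[0xee]=0x16, sp=0xee
prologue: push r6 → mem[0xed]=0xd9, sp=0xed
body[0] add  r6, r7, #8 → r6=0xe3
body[1] sub  r0, r2, #60 → r0=0x2d
body[2] mov  r0, r6 → r0=0xe3
body[3] mov  r3, r6 → r3=0xe3
body[4] add  r6, r4, r2 → r6=0xc1
body[5] add  r1, r5, #10 → r1=0x3a
epilogue: pop r6=0xd9, sp=0xee
epilogue: pop r0=0x16, sp=0xef
r2: callee-saved, written=False
r3: caller-saved, written=True
r4: caller-saved, written=False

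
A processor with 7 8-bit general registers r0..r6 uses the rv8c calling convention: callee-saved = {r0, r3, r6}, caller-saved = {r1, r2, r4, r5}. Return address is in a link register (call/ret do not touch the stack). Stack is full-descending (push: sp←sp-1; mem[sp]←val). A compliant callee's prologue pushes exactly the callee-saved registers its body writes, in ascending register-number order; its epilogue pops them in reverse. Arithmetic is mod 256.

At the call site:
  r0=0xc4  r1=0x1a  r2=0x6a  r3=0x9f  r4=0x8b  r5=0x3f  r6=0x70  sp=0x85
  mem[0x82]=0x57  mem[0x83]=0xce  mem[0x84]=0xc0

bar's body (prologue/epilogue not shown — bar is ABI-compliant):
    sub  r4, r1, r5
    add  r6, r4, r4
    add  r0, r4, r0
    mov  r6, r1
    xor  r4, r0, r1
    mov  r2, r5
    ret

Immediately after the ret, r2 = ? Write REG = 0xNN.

REG = 0x3f

prologue: push r0 → mem[0x84]=0xc4, sp=0x84
prologue: push r6 → mem[0x83]=0x70, sp=0x83
body[0] sub  r4, r1, r5 → r4=0xdb
body[1] add  r6, r4, r4 → r6=0xb6
body[2] add  r0, r4, r0 → r0=0x9f
body[3] mov  r6, r1 → r6=0x1a
body[4] xor  r4, r0, r1 → r4=0x85
body[5] mov  r2, r5 → r2=0x3f
epilogue: pop r6=0x70, sp=0x84
epilogue: pop r0=0xc4, sp=0x85
r2 is caller-saved → body value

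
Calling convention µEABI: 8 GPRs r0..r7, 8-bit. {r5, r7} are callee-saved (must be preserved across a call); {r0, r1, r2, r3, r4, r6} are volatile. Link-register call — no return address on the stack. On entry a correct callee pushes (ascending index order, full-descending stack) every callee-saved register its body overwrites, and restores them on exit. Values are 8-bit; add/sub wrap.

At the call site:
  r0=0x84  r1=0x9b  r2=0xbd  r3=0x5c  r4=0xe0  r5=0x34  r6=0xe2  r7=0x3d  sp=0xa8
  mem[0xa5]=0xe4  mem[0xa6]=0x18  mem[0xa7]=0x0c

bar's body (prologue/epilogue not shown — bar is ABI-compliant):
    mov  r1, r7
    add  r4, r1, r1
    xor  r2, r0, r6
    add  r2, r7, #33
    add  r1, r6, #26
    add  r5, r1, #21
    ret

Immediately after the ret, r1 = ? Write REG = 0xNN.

prologue: push r5 -> mem[0xa7]=0x34, sp=0xa7
body[0] mov  r1, r7 -> r1=0x3d
body[1] add  r4, r1, r1 -> r4=0x7a
body[2] xor  r2, r0, r6 -> r2=0x66
body[3] add  r2, r7, #33 -> r2=0x5e
body[4] add  r1, r6, #26 -> r1=0xfc
body[5] add  r5, r1, #21 -> r5=0x11
epilogue: pop r5=0x34, sp=0xa8
r1 is caller-saved -> body value

REG = 0xfc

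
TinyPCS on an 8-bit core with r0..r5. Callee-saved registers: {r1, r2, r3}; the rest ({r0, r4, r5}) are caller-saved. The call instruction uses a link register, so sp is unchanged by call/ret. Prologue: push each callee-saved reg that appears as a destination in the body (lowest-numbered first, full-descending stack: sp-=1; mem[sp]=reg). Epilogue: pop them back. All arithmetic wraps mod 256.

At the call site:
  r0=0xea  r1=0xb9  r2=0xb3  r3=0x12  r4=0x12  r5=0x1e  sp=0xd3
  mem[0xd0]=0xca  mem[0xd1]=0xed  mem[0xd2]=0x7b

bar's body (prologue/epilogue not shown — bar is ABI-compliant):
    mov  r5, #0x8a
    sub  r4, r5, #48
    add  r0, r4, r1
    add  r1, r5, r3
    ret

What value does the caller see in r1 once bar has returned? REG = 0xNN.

REG = 0xb9

prologue: push r1 -> mem[0xd2]=0xb9, sp=0xd2
body[0] mov  r5, #0x8a -> r5=0x8a
body[1] sub  r4, r5, #48 -> r4=0x5a
body[2] add  r0, r4, r1 -> r0=0x13
body[3] add  r1, r5, r3 -> r1=0x9c
epilogue: pop r1=0xb9, sp=0xd3
r1 is callee-saved -> restored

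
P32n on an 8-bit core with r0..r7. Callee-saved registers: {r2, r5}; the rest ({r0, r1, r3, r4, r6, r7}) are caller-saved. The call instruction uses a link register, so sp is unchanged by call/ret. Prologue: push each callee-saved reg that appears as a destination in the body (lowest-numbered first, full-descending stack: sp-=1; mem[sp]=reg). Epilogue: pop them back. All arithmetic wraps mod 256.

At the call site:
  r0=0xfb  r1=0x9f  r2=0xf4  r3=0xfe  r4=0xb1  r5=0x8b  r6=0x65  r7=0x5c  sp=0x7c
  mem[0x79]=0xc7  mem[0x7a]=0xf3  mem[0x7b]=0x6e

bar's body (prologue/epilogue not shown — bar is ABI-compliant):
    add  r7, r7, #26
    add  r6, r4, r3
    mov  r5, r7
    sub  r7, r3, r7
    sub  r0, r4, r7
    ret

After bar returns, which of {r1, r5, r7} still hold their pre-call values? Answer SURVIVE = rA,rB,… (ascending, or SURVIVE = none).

SURVIVE = r1,r5

prologue: push r5 → mem[0x7b]=0x8b, sp=0x7b
body[0] add  r7, r7, #26 → r7=0x76
body[1] add  r6, r4, r3 → r6=0xaf
body[2] mov  r5, r7 → r5=0x76
body[3] sub  r7, r3, r7 → r7=0x88
body[4] sub  r0, r4, r7 → r0=0x29
epilogue: pop r5=0x8b, sp=0x7c
r1: caller-saved, written=False
r5: callee-saved, written=True
r7: caller-saved, written=True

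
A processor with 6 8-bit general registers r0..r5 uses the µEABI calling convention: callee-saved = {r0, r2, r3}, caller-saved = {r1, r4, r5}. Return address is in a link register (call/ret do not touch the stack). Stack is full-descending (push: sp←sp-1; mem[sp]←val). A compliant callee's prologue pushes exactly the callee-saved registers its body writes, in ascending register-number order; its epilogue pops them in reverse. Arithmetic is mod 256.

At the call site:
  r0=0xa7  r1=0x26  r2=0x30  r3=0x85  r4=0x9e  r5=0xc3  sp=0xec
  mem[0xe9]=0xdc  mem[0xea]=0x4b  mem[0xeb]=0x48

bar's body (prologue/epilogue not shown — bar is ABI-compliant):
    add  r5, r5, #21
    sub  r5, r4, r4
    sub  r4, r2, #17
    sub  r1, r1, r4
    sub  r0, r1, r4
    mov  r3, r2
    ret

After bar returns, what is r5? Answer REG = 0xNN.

REG = 0x00

prologue: push r0 → mem[0xeb]=0xa7, sp=0xeb
prologue: push r3 → mem[0xea]=0x85, sp=0xea
body[0] add  r5, r5, #21 → r5=0xd8
body[1] sub  r5, r4, r4 → r5=0x00
body[2] sub  r4, r2, #17 → r4=0x1f
body[3] sub  r1, r1, r4 → r1=0x07
body[4] sub  r0, r1, r4 → r0=0xe8
body[5] mov  r3, r2 → r3=0x30
epilogue: pop r3=0x85, sp=0xeb
epilogue: pop r0=0xa7, sp=0xec
r5 is caller-saved → body value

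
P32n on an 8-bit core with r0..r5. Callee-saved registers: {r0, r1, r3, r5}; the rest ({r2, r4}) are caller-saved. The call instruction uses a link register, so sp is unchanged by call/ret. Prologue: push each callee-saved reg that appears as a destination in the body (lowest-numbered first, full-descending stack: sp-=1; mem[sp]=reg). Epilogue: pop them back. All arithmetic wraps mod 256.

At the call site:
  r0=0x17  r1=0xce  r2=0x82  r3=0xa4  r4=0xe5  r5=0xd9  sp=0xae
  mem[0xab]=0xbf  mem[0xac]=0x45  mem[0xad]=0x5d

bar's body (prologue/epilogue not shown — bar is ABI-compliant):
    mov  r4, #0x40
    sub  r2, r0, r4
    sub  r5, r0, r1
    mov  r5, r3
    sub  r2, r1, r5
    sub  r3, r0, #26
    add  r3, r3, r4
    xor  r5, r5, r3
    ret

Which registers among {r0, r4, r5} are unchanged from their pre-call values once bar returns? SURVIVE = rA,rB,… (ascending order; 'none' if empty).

prologue: push r3 -> mem[0xad]=0xa4, sp=0xad
prologue: push r5 -> mem[0xac]=0xd9, sp=0xac
body[0] mov  r4, #0x40 -> r4=0x40
body[1] sub  r2, r0, r4 -> r2=0xd7
body[2] sub  r5, r0, r1 -> r5=0x49
body[3] mov  r5, r3 -> r5=0xa4
body[4] sub  r2, r1, r5 -> r2=0x2a
body[5] sub  r3, r0, #26 -> r3=0xfd
body[6] add  r3, r3, r4 -> r3=0x3d
body[7] xor  r5, r5, r3 -> r5=0x99
epilogue: pop r5=0xd9, sp=0xad
epilogue: pop r3=0xa4, sp=0xae
r0: callee-saved, written=False
r4: caller-saved, written=True
r5: callee-saved, written=True

SURVIVE = r0,r5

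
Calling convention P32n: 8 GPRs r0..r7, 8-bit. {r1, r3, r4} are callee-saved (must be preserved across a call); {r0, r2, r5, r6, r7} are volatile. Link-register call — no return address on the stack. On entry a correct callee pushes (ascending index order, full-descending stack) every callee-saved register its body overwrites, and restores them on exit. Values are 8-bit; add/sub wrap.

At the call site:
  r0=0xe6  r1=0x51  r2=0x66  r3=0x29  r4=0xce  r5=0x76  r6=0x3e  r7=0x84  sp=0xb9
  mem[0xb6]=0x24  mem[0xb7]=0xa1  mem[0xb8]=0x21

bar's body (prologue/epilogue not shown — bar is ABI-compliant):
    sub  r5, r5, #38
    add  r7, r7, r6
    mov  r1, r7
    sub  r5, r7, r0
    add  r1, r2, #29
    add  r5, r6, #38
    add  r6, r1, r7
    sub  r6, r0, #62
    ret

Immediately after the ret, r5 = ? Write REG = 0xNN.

prologue: push r1 -> mem[0xb8]=0x51, sp=0xb8
body[0] sub  r5, r5, #38 -> r5=0x50
body[1] add  r7, r7, r6 -> r7=0xc2
body[2] mov  r1, r7 -> r1=0xc2
body[3] sub  r5, r7, r0 -> r5=0xdc
body[4] add  r1, r2, #29 -> r1=0x83
body[5] add  r5, r6, #38 -> r5=0x64
body[6] add  r6, r1, r7 -> r6=0x45
body[7] sub  r6, r0, #62 -> r6=0xa8
epilogue: pop r1=0x51, sp=0xb9
r5 is caller-saved -> body value

REG = 0x64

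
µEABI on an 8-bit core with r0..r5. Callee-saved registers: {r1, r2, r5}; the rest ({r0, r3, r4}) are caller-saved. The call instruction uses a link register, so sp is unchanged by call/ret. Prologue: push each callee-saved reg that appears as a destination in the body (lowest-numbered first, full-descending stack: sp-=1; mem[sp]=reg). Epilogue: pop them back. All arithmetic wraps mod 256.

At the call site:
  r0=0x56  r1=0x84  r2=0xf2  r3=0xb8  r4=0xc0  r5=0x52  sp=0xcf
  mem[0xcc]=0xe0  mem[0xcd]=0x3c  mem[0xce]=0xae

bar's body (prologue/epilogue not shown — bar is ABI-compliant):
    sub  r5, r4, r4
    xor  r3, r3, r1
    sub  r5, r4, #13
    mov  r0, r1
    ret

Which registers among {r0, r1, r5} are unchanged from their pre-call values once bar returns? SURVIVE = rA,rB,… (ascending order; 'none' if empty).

SURVIVE = r1,r5

prologue: push r5 -> mem[0xce]=0x52, sp=0xce
body[0] sub  r5, r4, r4 -> r5=0x00
body[1] xor  r3, r3, r1 -> r3=0x3c
body[2] sub  r5, r4, #13 -> r5=0xb3
body[3] mov  r0, r1 -> r0=0x84
epilogue: pop r5=0x52, sp=0xcf
r0: caller-saved, written=True
r1: callee-saved, written=False
r5: callee-saved, written=True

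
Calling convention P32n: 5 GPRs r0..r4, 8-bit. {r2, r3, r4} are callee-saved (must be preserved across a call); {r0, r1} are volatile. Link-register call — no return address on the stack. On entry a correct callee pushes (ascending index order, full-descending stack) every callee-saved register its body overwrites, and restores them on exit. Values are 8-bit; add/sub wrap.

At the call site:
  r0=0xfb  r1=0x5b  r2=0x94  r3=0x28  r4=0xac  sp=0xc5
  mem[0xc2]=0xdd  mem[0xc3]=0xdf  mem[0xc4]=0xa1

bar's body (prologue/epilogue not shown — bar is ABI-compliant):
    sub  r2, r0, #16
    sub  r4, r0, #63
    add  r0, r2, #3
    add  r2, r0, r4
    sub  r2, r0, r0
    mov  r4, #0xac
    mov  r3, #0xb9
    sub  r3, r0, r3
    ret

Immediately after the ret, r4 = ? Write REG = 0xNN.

REG = 0xac

prologue: push r2 → mem[0xc4]=0x94, sp=0xc4
prologue: push r3 → mem[0xc3]=0x28, sp=0xc3
prologue: push r4 → mem[0xc2]=0xac, sp=0xc2
body[0] sub  r2, r0, #16 → r2=0xeb
body[1] sub  r4, r0, #63 → r4=0xbc
body[2] add  r0, r2, #3 → r0=0xee
body[3] add  r2, r0, r4 → r2=0xaa
body[4] sub  r2, r0, r0 → r2=0x00
body[5] mov  r4, #0xac → r4=0xac
body[6] mov  r3, #0xb9 → r3=0xb9
body[7] sub  r3, r0, r3 → r3=0x35
epilogue: pop r4=0xac, sp=0xc3
epilogue: pop r3=0x28, sp=0xc4
epilogue: pop r2=0x94, sp=0xc5
r4 is callee-saved → restored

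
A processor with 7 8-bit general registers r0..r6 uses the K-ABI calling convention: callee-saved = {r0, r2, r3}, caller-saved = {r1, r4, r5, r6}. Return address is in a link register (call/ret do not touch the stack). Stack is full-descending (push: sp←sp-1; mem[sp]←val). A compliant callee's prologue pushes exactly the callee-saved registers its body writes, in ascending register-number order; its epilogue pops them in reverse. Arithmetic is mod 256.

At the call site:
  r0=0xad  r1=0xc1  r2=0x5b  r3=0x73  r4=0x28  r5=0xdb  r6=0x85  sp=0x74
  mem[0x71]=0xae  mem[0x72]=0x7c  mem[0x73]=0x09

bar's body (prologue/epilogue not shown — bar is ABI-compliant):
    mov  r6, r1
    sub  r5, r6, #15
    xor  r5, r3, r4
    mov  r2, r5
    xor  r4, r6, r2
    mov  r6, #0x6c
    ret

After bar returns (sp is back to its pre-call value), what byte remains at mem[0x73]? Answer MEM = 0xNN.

MEM = 0x5b

prologue: push r2 -> mem[0x73]=0x5b, sp=0x73
body[0] mov  r6, r1 -> r6=0xc1
body[1] sub  r5, r6, #15 -> r5=0xb2
body[2] xor  r5, r3, r4 -> r5=0x5b
body[3] mov  r2, r5 -> r2=0x5b
body[4] xor  r4, r6, r2 -> r4=0x9a
body[5] mov  r6, #0x6c -> r6=0x6c
epilogue: pop r2=0x5b, sp=0x74
prologue pushed ['r2'] at ['0x73']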